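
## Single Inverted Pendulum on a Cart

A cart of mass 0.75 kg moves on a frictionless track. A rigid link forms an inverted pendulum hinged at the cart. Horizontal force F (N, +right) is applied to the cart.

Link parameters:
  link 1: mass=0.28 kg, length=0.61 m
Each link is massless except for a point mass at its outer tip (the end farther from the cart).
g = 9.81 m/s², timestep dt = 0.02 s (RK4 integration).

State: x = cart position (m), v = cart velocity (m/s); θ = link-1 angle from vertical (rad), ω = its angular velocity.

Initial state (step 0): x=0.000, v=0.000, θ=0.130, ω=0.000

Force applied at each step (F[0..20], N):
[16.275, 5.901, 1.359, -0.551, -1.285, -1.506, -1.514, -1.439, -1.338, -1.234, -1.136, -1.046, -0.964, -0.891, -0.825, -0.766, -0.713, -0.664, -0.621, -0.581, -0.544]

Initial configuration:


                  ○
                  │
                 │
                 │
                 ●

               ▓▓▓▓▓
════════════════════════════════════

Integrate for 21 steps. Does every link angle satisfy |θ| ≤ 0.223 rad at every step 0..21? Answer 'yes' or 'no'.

apply F[0]=+16.275 → step 1: x=0.004, v=0.422, θ=0.124, ω=-0.646
apply F[1]=+5.901 → step 2: x=0.014, v=0.571, θ=0.109, ω=-0.850
apply F[2]=+1.359 → step 3: x=0.026, v=0.600, θ=0.091, ω=-0.865
apply F[3]=-0.551 → step 4: x=0.038, v=0.579, θ=0.075, ω=-0.805
apply F[4]=-1.285 → step 5: x=0.049, v=0.541, θ=0.060, ω=-0.720
apply F[5]=-1.506 → step 6: x=0.059, v=0.497, θ=0.046, ω=-0.631
apply F[6]=-1.514 → step 7: x=0.069, v=0.453, θ=0.034, ω=-0.548
apply F[7]=-1.439 → step 8: x=0.077, v=0.413, θ=0.024, ω=-0.472
apply F[8]=-1.338 → step 9: x=0.085, v=0.376, θ=0.015, ω=-0.405
apply F[9]=-1.234 → step 10: x=0.092, v=0.342, θ=0.008, ω=-0.346
apply F[10]=-1.136 → step 11: x=0.099, v=0.312, θ=0.001, ω=-0.295
apply F[11]=-1.046 → step 12: x=0.105, v=0.284, θ=-0.004, ω=-0.249
apply F[12]=-0.964 → step 13: x=0.110, v=0.259, θ=-0.009, ω=-0.210
apply F[13]=-0.891 → step 14: x=0.115, v=0.236, θ=-0.013, ω=-0.176
apply F[14]=-0.825 → step 15: x=0.120, v=0.215, θ=-0.016, ω=-0.146
apply F[15]=-0.766 → step 16: x=0.124, v=0.195, θ=-0.018, ω=-0.120
apply F[16]=-0.713 → step 17: x=0.128, v=0.178, θ=-0.021, ω=-0.098
apply F[17]=-0.664 → step 18: x=0.131, v=0.162, θ=-0.022, ω=-0.078
apply F[18]=-0.621 → step 19: x=0.134, v=0.147, θ=-0.024, ω=-0.061
apply F[19]=-0.581 → step 20: x=0.137, v=0.133, θ=-0.025, ω=-0.046
apply F[20]=-0.544 → step 21: x=0.139, v=0.120, θ=-0.026, ω=-0.034
Max |angle| over trajectory = 0.130 rad; bound = 0.223 → within bound.

Answer: yes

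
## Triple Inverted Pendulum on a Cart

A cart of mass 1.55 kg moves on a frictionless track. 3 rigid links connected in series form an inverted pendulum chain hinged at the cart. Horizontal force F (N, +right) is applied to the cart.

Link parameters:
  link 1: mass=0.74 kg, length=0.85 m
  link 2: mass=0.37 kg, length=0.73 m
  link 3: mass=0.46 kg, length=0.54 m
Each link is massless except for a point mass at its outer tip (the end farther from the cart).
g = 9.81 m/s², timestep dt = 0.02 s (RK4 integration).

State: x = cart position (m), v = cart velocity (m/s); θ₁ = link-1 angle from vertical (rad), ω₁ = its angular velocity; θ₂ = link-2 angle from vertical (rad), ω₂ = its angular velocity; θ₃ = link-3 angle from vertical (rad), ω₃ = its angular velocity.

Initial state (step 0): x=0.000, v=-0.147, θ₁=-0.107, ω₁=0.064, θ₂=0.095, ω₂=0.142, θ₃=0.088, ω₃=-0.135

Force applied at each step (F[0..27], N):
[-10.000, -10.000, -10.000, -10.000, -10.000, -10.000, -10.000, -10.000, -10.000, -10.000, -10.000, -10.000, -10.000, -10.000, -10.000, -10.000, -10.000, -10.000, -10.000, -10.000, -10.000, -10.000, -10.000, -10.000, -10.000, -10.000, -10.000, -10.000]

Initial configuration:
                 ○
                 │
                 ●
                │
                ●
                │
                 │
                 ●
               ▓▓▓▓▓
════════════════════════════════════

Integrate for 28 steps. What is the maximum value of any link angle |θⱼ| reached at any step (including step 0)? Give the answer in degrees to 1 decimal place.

Answer: 64.4°

Derivation:
apply F[0]=-10.000 → step 1: x=-0.004, v=-0.255, θ₁=-0.105, ω₁=0.114, θ₂=0.099, ω₂=0.261, θ₃=0.085, ω₃=-0.143
apply F[1]=-10.000 → step 2: x=-0.010, v=-0.363, θ₁=-0.102, ω₁=0.166, θ₂=0.105, ω₂=0.383, θ₃=0.082, ω₃=-0.158
apply F[2]=-10.000 → step 3: x=-0.019, v=-0.473, θ₁=-0.099, ω₁=0.219, θ₂=0.114, ω₂=0.510, θ₃=0.079, ω₃=-0.180
apply F[3]=-10.000 → step 4: x=-0.029, v=-0.583, θ₁=-0.094, ω₁=0.273, θ₂=0.126, ω₂=0.644, θ₃=0.075, ω₃=-0.213
apply F[4]=-10.000 → step 5: x=-0.042, v=-0.695, θ₁=-0.088, ω₁=0.331, θ₂=0.140, ω₂=0.784, θ₃=0.070, ω₃=-0.258
apply F[5]=-10.000 → step 6: x=-0.057, v=-0.808, θ₁=-0.080, ω₁=0.391, θ₂=0.157, ω₂=0.932, θ₃=0.065, ω₃=-0.317
apply F[6]=-10.000 → step 7: x=-0.074, v=-0.923, θ₁=-0.072, ω₁=0.455, θ₂=0.178, ω₂=1.088, θ₃=0.057, ω₃=-0.390
apply F[7]=-10.000 → step 8: x=-0.094, v=-1.040, θ₁=-0.062, ω₁=0.525, θ₂=0.201, ω₂=1.252, θ₃=0.049, ω₃=-0.478
apply F[8]=-10.000 → step 9: x=-0.116, v=-1.160, θ₁=-0.051, ω₁=0.601, θ₂=0.228, ω₂=1.422, θ₃=0.038, ω₃=-0.580
apply F[9]=-10.000 → step 10: x=-0.140, v=-1.281, θ₁=-0.038, ω₁=0.685, θ₂=0.258, ω₂=1.598, θ₃=0.026, ω₃=-0.695
apply F[10]=-10.000 → step 11: x=-0.167, v=-1.406, θ₁=-0.023, ω₁=0.778, θ₂=0.292, ω₂=1.775, θ₃=0.010, ω₃=-0.817
apply F[11]=-10.000 → step 12: x=-0.196, v=-1.533, θ₁=-0.007, ω₁=0.882, θ₂=0.329, ω₂=1.949, θ₃=-0.007, ω₃=-0.941
apply F[12]=-10.000 → step 13: x=-0.228, v=-1.662, θ₁=0.012, ω₁=0.998, θ₂=0.369, ω₂=2.116, θ₃=-0.027, ω₃=-1.061
apply F[13]=-10.000 → step 14: x=-0.263, v=-1.794, θ₁=0.033, ω₁=1.128, θ₂=0.413, ω₂=2.270, θ₃=-0.050, ω₃=-1.169
apply F[14]=-10.000 → step 15: x=-0.300, v=-1.927, θ₁=0.057, ω₁=1.273, θ₂=0.460, ω₂=2.407, θ₃=-0.074, ω₃=-1.258
apply F[15]=-10.000 → step 16: x=-0.340, v=-2.062, θ₁=0.084, ω₁=1.432, θ₂=0.509, ω₂=2.524, θ₃=-0.100, ω₃=-1.323
apply F[16]=-10.000 → step 17: x=-0.383, v=-2.199, θ₁=0.115, ω₁=1.607, θ₂=0.561, ω₂=2.618, θ₃=-0.127, ω₃=-1.359
apply F[17]=-10.000 → step 18: x=-0.428, v=-2.336, θ₁=0.149, ω₁=1.796, θ₂=0.614, ω₂=2.687, θ₃=-0.154, ω₃=-1.364
apply F[18]=-10.000 → step 19: x=-0.476, v=-2.473, θ₁=0.186, ω₁=1.999, θ₂=0.668, ω₂=2.731, θ₃=-0.181, ω₃=-1.336
apply F[19]=-10.000 → step 20: x=-0.527, v=-2.609, θ₁=0.229, ω₁=2.214, θ₂=0.723, ω₂=2.750, θ₃=-0.207, ω₃=-1.274
apply F[20]=-10.000 → step 21: x=-0.580, v=-2.742, θ₁=0.275, ω₁=2.441, θ₂=0.778, ω₂=2.742, θ₃=-0.232, ω₃=-1.179
apply F[21]=-10.000 → step 22: x=-0.637, v=-2.871, θ₁=0.326, ω₁=2.678, θ₂=0.833, ω₂=2.708, θ₃=-0.254, ω₃=-1.049
apply F[22]=-10.000 → step 23: x=-0.695, v=-2.994, θ₁=0.382, ω₁=2.922, θ₂=0.886, ω₂=2.648, θ₃=-0.273, ω₃=-0.884
apply F[23]=-10.000 → step 24: x=-0.756, v=-3.109, θ₁=0.443, ω₁=3.171, θ₂=0.938, ω₂=2.564, θ₃=-0.289, ω₃=-0.682
apply F[24]=-10.000 → step 25: x=-0.820, v=-3.212, θ₁=0.509, ω₁=3.422, θ₂=0.989, ω₂=2.456, θ₃=-0.300, ω₃=-0.443
apply F[25]=-10.000 → step 26: x=-0.885, v=-3.301, θ₁=0.580, ω₁=3.672, θ₂=1.036, ω₂=2.327, θ₃=-0.307, ω₃=-0.164
apply F[26]=-10.000 → step 27: x=-0.951, v=-3.373, θ₁=0.656, ω₁=3.919, θ₂=1.082, ω₂=2.179, θ₃=-0.307, ω₃=0.156
apply F[27]=-10.000 → step 28: x=-1.019, v=-3.425, θ₁=0.737, ω₁=4.161, θ₂=1.124, ω₂=2.018, θ₃=-0.300, ω₃=0.520
Max |angle| over trajectory = 1.124 rad = 64.4°.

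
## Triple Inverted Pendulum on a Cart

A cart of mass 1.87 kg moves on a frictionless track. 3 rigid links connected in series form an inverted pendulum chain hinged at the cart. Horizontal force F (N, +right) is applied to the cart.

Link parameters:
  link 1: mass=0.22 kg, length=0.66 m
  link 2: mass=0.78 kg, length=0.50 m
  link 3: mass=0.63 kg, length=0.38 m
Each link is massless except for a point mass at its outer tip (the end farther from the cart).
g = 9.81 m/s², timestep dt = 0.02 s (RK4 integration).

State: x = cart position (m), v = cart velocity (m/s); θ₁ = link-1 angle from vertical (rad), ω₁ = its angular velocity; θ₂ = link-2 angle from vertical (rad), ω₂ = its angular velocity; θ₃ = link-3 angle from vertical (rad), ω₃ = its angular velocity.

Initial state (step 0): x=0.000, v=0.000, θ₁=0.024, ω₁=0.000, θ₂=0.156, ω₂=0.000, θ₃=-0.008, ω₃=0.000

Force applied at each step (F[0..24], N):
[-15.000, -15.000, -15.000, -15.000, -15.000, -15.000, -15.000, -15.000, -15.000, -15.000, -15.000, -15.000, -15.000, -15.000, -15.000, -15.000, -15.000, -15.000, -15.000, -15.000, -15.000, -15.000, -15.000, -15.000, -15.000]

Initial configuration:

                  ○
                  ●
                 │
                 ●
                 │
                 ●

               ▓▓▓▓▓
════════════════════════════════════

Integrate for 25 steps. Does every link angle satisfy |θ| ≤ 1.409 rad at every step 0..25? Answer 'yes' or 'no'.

Answer: yes

Derivation:
apply F[0]=-15.000 → step 1: x=-0.002, v=-0.164, θ₁=0.024, ω₁=0.040, θ₂=0.160, ω₂=0.377, θ₃=-0.009, ω₃=-0.131
apply F[1]=-15.000 → step 2: x=-0.007, v=-0.328, θ₁=0.026, ω₁=0.076, θ₂=0.171, ω₂=0.763, θ₃=-0.013, ω₃=-0.266
apply F[2]=-15.000 → step 3: x=-0.015, v=-0.492, θ₁=0.027, ω₁=0.106, θ₂=0.190, ω₂=1.163, θ₃=-0.020, ω₃=-0.408
apply F[3]=-15.000 → step 4: x=-0.026, v=-0.656, θ₁=0.030, ω₁=0.133, θ₂=0.218, ω₂=1.578, θ₃=-0.030, ω₃=-0.554
apply F[4]=-15.000 → step 5: x=-0.041, v=-0.820, θ₁=0.033, ω₁=0.162, θ₂=0.254, ω₂=1.997, θ₃=-0.042, ω₃=-0.702
apply F[5]=-15.000 → step 6: x=-0.059, v=-0.983, θ₁=0.036, ω₁=0.206, θ₂=0.298, ω₂=2.405, θ₃=-0.058, ω₃=-0.842
apply F[6]=-15.000 → step 7: x=-0.080, v=-1.147, θ₁=0.041, ω₁=0.278, θ₂=0.350, ω₂=2.784, θ₃=-0.076, ω₃=-0.965
apply F[7]=-15.000 → step 8: x=-0.105, v=-1.309, θ₁=0.048, ω₁=0.390, θ₂=0.409, ω₂=3.119, θ₃=-0.096, ω₃=-1.065
apply F[8]=-15.000 → step 9: x=-0.133, v=-1.472, θ₁=0.057, ω₁=0.547, θ₂=0.474, ω₂=3.402, θ₃=-0.118, ω₃=-1.135
apply F[9]=-15.000 → step 10: x=-0.164, v=-1.634, θ₁=0.070, ω₁=0.753, θ₂=0.544, ω₂=3.633, θ₃=-0.141, ω₃=-1.174
apply F[10]=-15.000 → step 11: x=-0.198, v=-1.797, θ₁=0.087, ω₁=1.006, θ₂=0.619, ω₂=3.813, θ₃=-0.165, ω₃=-1.184
apply F[11]=-15.000 → step 12: x=-0.236, v=-1.958, θ₁=0.111, ω₁=1.306, θ₂=0.697, ω₂=3.944, θ₃=-0.188, ω₃=-1.166
apply F[12]=-15.000 → step 13: x=-0.276, v=-2.120, θ₁=0.140, ω₁=1.651, θ₂=0.776, ω₂=4.025, θ₃=-0.211, ω₃=-1.122
apply F[13]=-15.000 → step 14: x=-0.320, v=-2.281, θ₁=0.177, ω₁=2.039, θ₂=0.857, ω₂=4.052, θ₃=-0.233, ω₃=-1.052
apply F[14]=-15.000 → step 15: x=-0.368, v=-2.441, θ₁=0.222, ω₁=2.470, θ₂=0.938, ω₂=4.017, θ₃=-0.253, ω₃=-0.959
apply F[15]=-15.000 → step 16: x=-0.418, v=-2.600, θ₁=0.276, ω₁=2.943, θ₂=1.017, ω₂=3.908, θ₃=-0.271, ω₃=-0.844
apply F[16]=-15.000 → step 17: x=-0.472, v=-2.755, θ₁=0.340, ω₁=3.456, θ₂=1.094, ω₂=3.707, θ₃=-0.287, ω₃=-0.704
apply F[17]=-15.000 → step 18: x=-0.528, v=-2.906, θ₁=0.414, ω₁=4.012, θ₂=1.165, ω₂=3.394, θ₃=-0.299, ω₃=-0.539
apply F[18]=-15.000 → step 19: x=-0.588, v=-3.049, θ₁=0.501, ω₁=4.613, θ₂=1.229, ω₂=2.940, θ₃=-0.308, ω₃=-0.339
apply F[19]=-15.000 → step 20: x=-0.650, v=-3.180, θ₁=0.599, ω₁=5.273, θ₂=1.281, ω₂=2.313, θ₃=-0.313, ω₃=-0.085
apply F[20]=-15.000 → step 21: x=-0.715, v=-3.290, θ₁=0.712, ω₁=6.012, θ₂=1.320, ω₂=1.471, θ₃=-0.311, ω₃=0.262
apply F[21]=-15.000 → step 22: x=-0.781, v=-3.362, θ₁=0.841, ω₁=6.867, θ₂=1.338, ω₂=0.365, θ₃=-0.301, ω₃=0.791
apply F[22]=-15.000 → step 23: x=-0.849, v=-3.363, θ₁=0.988, ω₁=7.850, θ₂=1.332, ω₂=-1.013, θ₃=-0.277, ω₃=1.692
apply F[23]=-15.000 → step 24: x=-0.915, v=-3.238, θ₁=1.154, ω₁=8.782, θ₂=1.298, ω₂=-2.371, θ₃=-0.229, ω₃=3.264
apply F[24]=-15.000 → step 25: x=-0.977, v=-2.984, θ₁=1.334, ω₁=9.055, θ₂=1.244, ω₂=-2.773, θ₃=-0.142, ω₃=5.445
Max |angle| over trajectory = 1.338 rad; bound = 1.409 → within bound.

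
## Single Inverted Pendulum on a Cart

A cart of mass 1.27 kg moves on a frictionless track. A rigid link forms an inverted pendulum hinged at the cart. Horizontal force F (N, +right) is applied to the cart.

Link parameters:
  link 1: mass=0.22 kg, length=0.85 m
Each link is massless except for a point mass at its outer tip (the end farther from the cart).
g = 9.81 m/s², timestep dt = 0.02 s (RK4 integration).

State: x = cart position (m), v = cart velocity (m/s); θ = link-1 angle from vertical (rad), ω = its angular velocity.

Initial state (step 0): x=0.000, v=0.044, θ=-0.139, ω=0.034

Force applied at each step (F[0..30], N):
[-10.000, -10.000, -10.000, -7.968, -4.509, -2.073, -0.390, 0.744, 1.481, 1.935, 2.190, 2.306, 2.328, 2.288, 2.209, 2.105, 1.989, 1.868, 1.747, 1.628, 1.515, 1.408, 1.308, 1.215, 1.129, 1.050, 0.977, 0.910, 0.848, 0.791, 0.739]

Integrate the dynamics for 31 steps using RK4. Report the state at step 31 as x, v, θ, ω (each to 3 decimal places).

apply F[0]=-10.000 → step 1: x=-0.001, v=-0.108, θ=-0.137, ω=0.180
apply F[1]=-10.000 → step 2: x=-0.004, v=-0.261, θ=-0.132, ω=0.327
apply F[2]=-10.000 → step 3: x=-0.011, v=-0.414, θ=-0.124, ω=0.475
apply F[3]=-7.968 → step 4: x=-0.021, v=-0.535, θ=-0.113, ω=0.590
apply F[4]=-4.509 → step 5: x=-0.032, v=-0.602, θ=-0.101, ω=0.644
apply F[5]=-2.073 → step 6: x=-0.044, v=-0.632, θ=-0.088, ω=0.657
apply F[6]=-0.390 → step 7: x=-0.057, v=-0.635, θ=-0.075, ω=0.642
apply F[7]=+0.744 → step 8: x=-0.070, v=-0.621, θ=-0.062, ω=0.610
apply F[8]=+1.481 → step 9: x=-0.082, v=-0.596, θ=-0.051, ω=0.567
apply F[9]=+1.935 → step 10: x=-0.093, v=-0.564, θ=-0.040, ω=0.519
apply F[10]=+2.190 → step 11: x=-0.104, v=-0.529, θ=-0.030, ω=0.470
apply F[11]=+2.306 → step 12: x=-0.114, v=-0.492, θ=-0.021, ω=0.420
apply F[12]=+2.328 → step 13: x=-0.124, v=-0.454, θ=-0.013, ω=0.372
apply F[13]=+2.288 → step 14: x=-0.133, v=-0.418, θ=-0.006, ω=0.327
apply F[14]=+2.209 → step 15: x=-0.141, v=-0.383, θ=0.000, ω=0.286
apply F[15]=+2.105 → step 16: x=-0.148, v=-0.350, θ=0.005, ω=0.247
apply F[16]=+1.989 → step 17: x=-0.155, v=-0.319, θ=0.010, ω=0.213
apply F[17]=+1.868 → step 18: x=-0.161, v=-0.290, θ=0.014, ω=0.181
apply F[18]=+1.747 → step 19: x=-0.166, v=-0.263, θ=0.017, ω=0.153
apply F[19]=+1.628 → step 20: x=-0.171, v=-0.238, θ=0.020, ω=0.128
apply F[20]=+1.515 → step 21: x=-0.176, v=-0.215, θ=0.023, ω=0.106
apply F[21]=+1.408 → step 22: x=-0.180, v=-0.193, θ=0.024, ω=0.086
apply F[22]=+1.308 → step 23: x=-0.184, v=-0.174, θ=0.026, ω=0.069
apply F[23]=+1.215 → step 24: x=-0.187, v=-0.155, θ=0.027, ω=0.054
apply F[24]=+1.129 → step 25: x=-0.190, v=-0.139, θ=0.028, ω=0.040
apply F[25]=+1.050 → step 26: x=-0.192, v=-0.123, θ=0.029, ω=0.028
apply F[26]=+0.977 → step 27: x=-0.195, v=-0.109, θ=0.029, ω=0.018
apply F[27]=+0.910 → step 28: x=-0.197, v=-0.095, θ=0.030, ω=0.009
apply F[28]=+0.848 → step 29: x=-0.199, v=-0.083, θ=0.030, ω=0.002
apply F[29]=+0.791 → step 30: x=-0.200, v=-0.072, θ=0.030, ω=-0.005
apply F[30]=+0.739 → step 31: x=-0.201, v=-0.061, θ=0.029, ω=-0.011

Answer: x=-0.201, v=-0.061, θ=0.029, ω=-0.011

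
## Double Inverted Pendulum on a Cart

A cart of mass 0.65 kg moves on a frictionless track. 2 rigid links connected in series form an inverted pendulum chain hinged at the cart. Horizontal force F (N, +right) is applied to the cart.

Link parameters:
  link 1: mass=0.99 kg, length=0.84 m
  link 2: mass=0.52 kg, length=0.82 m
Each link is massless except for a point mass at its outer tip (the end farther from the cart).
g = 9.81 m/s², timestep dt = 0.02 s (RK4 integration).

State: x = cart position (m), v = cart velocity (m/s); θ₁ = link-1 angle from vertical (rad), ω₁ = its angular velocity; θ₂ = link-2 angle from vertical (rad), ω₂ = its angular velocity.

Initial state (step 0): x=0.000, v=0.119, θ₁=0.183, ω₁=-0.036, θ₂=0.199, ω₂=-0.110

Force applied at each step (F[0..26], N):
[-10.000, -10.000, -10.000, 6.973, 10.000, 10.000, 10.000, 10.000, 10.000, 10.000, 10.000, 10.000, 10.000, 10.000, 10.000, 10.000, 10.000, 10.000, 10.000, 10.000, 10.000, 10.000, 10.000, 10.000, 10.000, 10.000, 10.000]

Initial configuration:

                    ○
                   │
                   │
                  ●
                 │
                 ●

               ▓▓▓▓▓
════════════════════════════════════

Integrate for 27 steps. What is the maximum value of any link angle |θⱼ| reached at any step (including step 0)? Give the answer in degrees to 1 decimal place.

apply F[0]=-10.000 → step 1: x=-0.001, v=-0.242, θ₁=0.187, ω₁=0.428, θ₂=0.197, ω₂=-0.107
apply F[1]=-10.000 → step 2: x=-0.010, v=-0.601, θ₁=0.200, ω₁=0.893, θ₂=0.195, ω₂=-0.106
apply F[2]=-10.000 → step 3: x=-0.025, v=-0.956, θ₁=0.223, ω₁=1.355, θ₂=0.193, ω₂=-0.109
apply F[3]=+6.973 → step 4: x=-0.043, v=-0.843, θ₁=0.249, ω₁=1.284, θ₂=0.190, ω₂=-0.125
apply F[4]=+10.000 → step 5: x=-0.058, v=-0.662, θ₁=0.273, ω₁=1.146, θ₂=0.187, ω₂=-0.153
apply F[5]=+10.000 → step 6: x=-0.070, v=-0.494, θ₁=0.295, ω₁=1.032, θ₂=0.184, ω₂=-0.192
apply F[6]=+10.000 → step 7: x=-0.078, v=-0.337, θ₁=0.315, ω₁=0.941, θ₂=0.180, ω₂=-0.241
apply F[7]=+10.000 → step 8: x=-0.083, v=-0.189, θ₁=0.333, ω₁=0.868, θ₂=0.174, ω₂=-0.300
apply F[8]=+10.000 → step 9: x=-0.086, v=-0.049, θ₁=0.349, ω₁=0.812, θ₂=0.168, ω₂=-0.368
apply F[9]=+10.000 → step 10: x=-0.085, v=0.084, θ₁=0.365, ω₁=0.770, θ₂=0.160, ω₂=-0.445
apply F[10]=+10.000 → step 11: x=-0.082, v=0.211, θ₁=0.380, ω₁=0.742, θ₂=0.150, ω₂=-0.531
apply F[11]=+10.000 → step 12: x=-0.077, v=0.334, θ₁=0.395, ω₁=0.725, θ₂=0.138, ω₂=-0.625
apply F[12]=+10.000 → step 13: x=-0.069, v=0.452, θ₁=0.409, ω₁=0.719, θ₂=0.125, ω₂=-0.729
apply F[13]=+10.000 → step 14: x=-0.059, v=0.568, θ₁=0.424, ω₁=0.723, θ₂=0.109, ω₂=-0.841
apply F[14]=+10.000 → step 15: x=-0.046, v=0.680, θ₁=0.438, ω₁=0.736, θ₂=0.091, ω₂=-0.962
apply F[15]=+10.000 → step 16: x=-0.032, v=0.791, θ₁=0.453, ω₁=0.756, θ₂=0.070, ω₂=-1.093
apply F[16]=+10.000 → step 17: x=-0.015, v=0.900, θ₁=0.469, ω₁=0.783, θ₂=0.047, ω₂=-1.233
apply F[17]=+10.000 → step 18: x=0.004, v=1.009, θ₁=0.485, ω₁=0.815, θ₂=0.021, ω₂=-1.381
apply F[18]=+10.000 → step 19: x=0.026, v=1.118, θ₁=0.501, ω₁=0.852, θ₂=-0.008, ω₂=-1.539
apply F[19]=+10.000 → step 20: x=0.049, v=1.227, θ₁=0.519, ω₁=0.892, θ₂=-0.040, ω₂=-1.704
apply F[20]=+10.000 → step 21: x=0.075, v=1.337, θ₁=0.537, ω₁=0.933, θ₂=-0.076, ω₂=-1.878
apply F[21]=+10.000 → step 22: x=0.103, v=1.449, θ₁=0.556, ω₁=0.973, θ₂=-0.116, ω₂=-2.059
apply F[22]=+10.000 → step 23: x=0.133, v=1.562, θ₁=0.576, ω₁=1.012, θ₂=-0.159, ω₂=-2.246
apply F[23]=+10.000 → step 24: x=0.165, v=1.678, θ₁=0.597, ω₁=1.048, θ₂=-0.206, ω₂=-2.439
apply F[24]=+10.000 → step 25: x=0.200, v=1.796, θ₁=0.618, ω₁=1.078, θ₂=-0.256, ω₂=-2.637
apply F[25]=+10.000 → step 26: x=0.237, v=1.915, θ₁=0.640, ω₁=1.103, θ₂=-0.311, ω₂=-2.840
apply F[26]=+10.000 → step 27: x=0.276, v=2.036, θ₁=0.662, ω₁=1.119, θ₂=-0.370, ω₂=-3.046
Max |angle| over trajectory = 0.662 rad = 37.9°.

Answer: 37.9°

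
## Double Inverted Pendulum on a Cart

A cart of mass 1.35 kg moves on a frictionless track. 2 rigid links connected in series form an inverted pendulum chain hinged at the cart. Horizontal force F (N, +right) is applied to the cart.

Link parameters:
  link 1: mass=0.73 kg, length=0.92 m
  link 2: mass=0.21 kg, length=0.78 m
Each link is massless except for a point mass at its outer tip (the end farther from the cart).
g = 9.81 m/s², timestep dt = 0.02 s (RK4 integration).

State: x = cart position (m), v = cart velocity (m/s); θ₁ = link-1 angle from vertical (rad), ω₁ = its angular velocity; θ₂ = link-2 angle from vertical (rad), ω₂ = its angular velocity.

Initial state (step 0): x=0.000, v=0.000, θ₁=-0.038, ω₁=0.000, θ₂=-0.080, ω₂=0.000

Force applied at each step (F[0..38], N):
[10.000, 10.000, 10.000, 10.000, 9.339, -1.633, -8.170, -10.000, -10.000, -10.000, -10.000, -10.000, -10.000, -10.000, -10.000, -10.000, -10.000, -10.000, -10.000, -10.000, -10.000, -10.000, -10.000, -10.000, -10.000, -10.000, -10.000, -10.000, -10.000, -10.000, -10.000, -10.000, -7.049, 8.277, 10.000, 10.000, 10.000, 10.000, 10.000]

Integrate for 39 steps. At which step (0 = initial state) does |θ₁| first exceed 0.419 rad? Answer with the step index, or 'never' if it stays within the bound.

apply F[0]=+10.000 → step 1: x=0.002, v=0.153, θ₁=-0.040, ω₁=-0.172, θ₂=-0.080, ω₂=-0.013
apply F[1]=+10.000 → step 2: x=0.006, v=0.307, θ₁=-0.045, ω₁=-0.346, θ₂=-0.081, ω₂=-0.025
apply F[2]=+10.000 → step 3: x=0.014, v=0.461, θ₁=-0.054, ω₁=-0.522, θ₂=-0.081, ω₂=-0.035
apply F[3]=+10.000 → step 4: x=0.025, v=0.617, θ₁=-0.066, ω₁=-0.702, θ₂=-0.082, ω₂=-0.041
apply F[4]=+9.339 → step 5: x=0.038, v=0.764, θ₁=-0.082, ω₁=-0.877, θ₂=-0.083, ω₂=-0.044
apply F[5]=-1.633 → step 6: x=0.054, v=0.751, θ₁=-0.099, ω₁=-0.883, θ₂=-0.084, ω₂=-0.042
apply F[6]=-8.170 → step 7: x=0.068, v=0.645, θ₁=-0.116, ω₁=-0.792, θ₂=-0.084, ω₂=-0.034
apply F[7]=-10.000 → step 8: x=0.079, v=0.514, θ₁=-0.131, ω₁=-0.680, θ₂=-0.085, ω₂=-0.021
apply F[8]=-10.000 → step 9: x=0.088, v=0.385, θ₁=-0.143, ω₁=-0.573, θ₂=-0.085, ω₂=-0.004
apply F[9]=-10.000 → step 10: x=0.095, v=0.258, θ₁=-0.154, ω₁=-0.473, θ₂=-0.085, ω₂=0.018
apply F[10]=-10.000 → step 11: x=0.098, v=0.133, θ₁=-0.162, ω₁=-0.377, θ₂=-0.084, ω₂=0.043
apply F[11]=-10.000 → step 12: x=0.100, v=0.009, θ₁=-0.169, ω₁=-0.285, θ₂=-0.083, ω₂=0.072
apply F[12]=-10.000 → step 13: x=0.099, v=-0.114, θ₁=-0.173, ω₁=-0.195, θ₂=-0.082, ω₂=0.103
apply F[13]=-10.000 → step 14: x=0.095, v=-0.236, θ₁=-0.177, ω₁=-0.108, θ₂=-0.079, ω₂=0.136
apply F[14]=-10.000 → step 15: x=0.089, v=-0.358, θ₁=-0.178, ω₁=-0.021, θ₂=-0.076, ω₂=0.172
apply F[15]=-10.000 → step 16: x=0.081, v=-0.479, θ₁=-0.177, ω₁=0.064, θ₂=-0.072, ω₂=0.208
apply F[16]=-10.000 → step 17: x=0.070, v=-0.602, θ₁=-0.175, ω₁=0.150, θ₂=-0.068, ω₂=0.245
apply F[17]=-10.000 → step 18: x=0.057, v=-0.724, θ₁=-0.171, ω₁=0.238, θ₂=-0.062, ω₂=0.283
apply F[18]=-10.000 → step 19: x=0.041, v=-0.848, θ₁=-0.166, ω₁=0.327, θ₂=-0.056, ω₂=0.321
apply F[19]=-10.000 → step 20: x=0.023, v=-0.972, θ₁=-0.158, ω₁=0.419, θ₂=-0.050, ω₂=0.359
apply F[20]=-10.000 → step 21: x=0.002, v=-1.098, θ₁=-0.149, ω₁=0.515, θ₂=-0.042, ω₂=0.396
apply F[21]=-10.000 → step 22: x=-0.021, v=-1.226, θ₁=-0.138, ω₁=0.615, θ₂=-0.034, ω₂=0.432
apply F[22]=-10.000 → step 23: x=-0.047, v=-1.356, θ₁=-0.124, ω₁=0.721, θ₂=-0.025, ω₂=0.466
apply F[23]=-10.000 → step 24: x=-0.075, v=-1.488, θ₁=-0.109, ω₁=0.833, θ₂=-0.015, ω₂=0.497
apply F[24]=-10.000 → step 25: x=-0.106, v=-1.622, θ₁=-0.091, ω₁=0.952, θ₂=-0.005, ω₂=0.526
apply F[25]=-10.000 → step 26: x=-0.140, v=-1.760, θ₁=-0.071, ω₁=1.079, θ₂=0.006, ω₂=0.551
apply F[26]=-10.000 → step 27: x=-0.177, v=-1.901, θ₁=-0.048, ω₁=1.215, θ₂=0.017, ω₂=0.572
apply F[27]=-10.000 → step 28: x=-0.216, v=-2.045, θ₁=-0.022, ω₁=1.361, θ₂=0.029, ω₂=0.588
apply F[28]=-10.000 → step 29: x=-0.258, v=-2.192, θ₁=0.007, ω₁=1.518, θ₂=0.041, ω₂=0.599
apply F[29]=-10.000 → step 30: x=-0.304, v=-2.342, θ₁=0.039, ω₁=1.685, θ₂=0.053, ω₂=0.605
apply F[30]=-10.000 → step 31: x=-0.352, v=-2.496, θ₁=0.074, ω₁=1.863, θ₂=0.065, ω₂=0.605
apply F[31]=-10.000 → step 32: x=-0.404, v=-2.651, θ₁=0.113, ω₁=2.052, θ₂=0.077, ω₂=0.601
apply F[32]=-7.049 → step 33: x=-0.458, v=-2.764, θ₁=0.156, ω₁=2.204, θ₂=0.089, ω₂=0.593
apply F[33]=+8.277 → step 34: x=-0.512, v=-2.657, θ₁=0.199, ω₁=2.130, θ₂=0.100, ω₂=0.576
apply F[34]=+10.000 → step 35: x=-0.564, v=-2.529, θ₁=0.241, ω₁=2.046, θ₂=0.112, ω₂=0.550
apply F[35]=+10.000 → step 36: x=-0.613, v=-2.407, θ₁=0.281, ω₁=1.979, θ₂=0.122, ω₂=0.516
apply F[36]=+10.000 → step 37: x=-0.660, v=-2.290, θ₁=0.320, ω₁=1.928, θ₂=0.132, ω₂=0.473
apply F[37]=+10.000 → step 38: x=-0.705, v=-2.177, θ₁=0.358, ω₁=1.893, θ₂=0.141, ω₂=0.423
apply F[38]=+10.000 → step 39: x=-0.747, v=-2.069, θ₁=0.396, ω₁=1.873, θ₂=0.149, ω₂=0.364
max |θ₁| = 0.396 ≤ 0.419 over all 40 states.

Answer: never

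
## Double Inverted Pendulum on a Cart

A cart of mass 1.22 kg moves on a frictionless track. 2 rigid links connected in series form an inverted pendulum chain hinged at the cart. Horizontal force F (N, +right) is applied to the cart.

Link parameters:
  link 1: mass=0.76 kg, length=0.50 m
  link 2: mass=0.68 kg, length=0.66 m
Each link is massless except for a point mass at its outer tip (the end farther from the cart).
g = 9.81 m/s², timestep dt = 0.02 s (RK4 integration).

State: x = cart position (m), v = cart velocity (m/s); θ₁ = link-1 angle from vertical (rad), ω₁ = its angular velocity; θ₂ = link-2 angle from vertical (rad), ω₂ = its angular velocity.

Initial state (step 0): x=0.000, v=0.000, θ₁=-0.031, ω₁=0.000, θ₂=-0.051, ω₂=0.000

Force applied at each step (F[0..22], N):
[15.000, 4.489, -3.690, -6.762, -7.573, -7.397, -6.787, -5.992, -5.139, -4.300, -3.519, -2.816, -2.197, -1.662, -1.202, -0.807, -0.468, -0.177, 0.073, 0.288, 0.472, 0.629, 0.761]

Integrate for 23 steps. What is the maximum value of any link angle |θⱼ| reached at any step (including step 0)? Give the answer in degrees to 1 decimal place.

apply F[0]=+15.000 → step 1: x=0.003, v=0.253, θ₁=-0.036, ω₁=-0.513, θ₂=-0.051, ω₂=-0.010
apply F[1]=+4.489 → step 2: x=0.008, v=0.336, θ₁=-0.048, ω₁=-0.692, θ₂=-0.051, ω₂=-0.015
apply F[2]=-3.690 → step 3: x=0.015, v=0.288, θ₁=-0.061, ω₁=-0.618, θ₂=-0.052, ω₂=-0.013
apply F[3]=-6.762 → step 4: x=0.019, v=0.193, θ₁=-0.072, ω₁=-0.460, θ₂=-0.052, ω₂=-0.004
apply F[4]=-7.573 → step 5: x=0.022, v=0.087, θ₁=-0.079, ω₁=-0.287, θ₂=-0.052, ω₂=0.010
apply F[5]=-7.397 → step 6: x=0.023, v=-0.015, θ₁=-0.084, ω₁=-0.128, θ₂=-0.051, ω₂=0.027
apply F[6]=-6.787 → step 7: x=0.022, v=-0.106, θ₁=-0.085, ω₁=0.009, θ₂=-0.051, ω₂=0.047
apply F[7]=-5.992 → step 8: x=0.019, v=-0.184, θ₁=-0.083, ω₁=0.119, θ₂=-0.050, ω₂=0.066
apply F[8]=-5.139 → step 9: x=0.015, v=-0.249, θ₁=-0.080, ω₁=0.204, θ₂=-0.048, ω₂=0.085
apply F[9]=-4.300 → step 10: x=0.009, v=-0.301, θ₁=-0.076, ω₁=0.267, θ₂=-0.046, ω₂=0.103
apply F[10]=-3.519 → step 11: x=0.003, v=-0.342, θ₁=-0.070, ω₁=0.310, θ₂=-0.044, ω₂=0.119
apply F[11]=-2.816 → step 12: x=-0.005, v=-0.373, θ₁=-0.063, ω₁=0.337, θ₂=-0.041, ω₂=0.132
apply F[12]=-2.197 → step 13: x=-0.012, v=-0.395, θ₁=-0.056, ω₁=0.351, θ₂=-0.039, ω₂=0.143
apply F[13]=-1.662 → step 14: x=-0.020, v=-0.410, θ₁=-0.049, ω₁=0.354, θ₂=-0.036, ω₂=0.152
apply F[14]=-1.202 → step 15: x=-0.029, v=-0.419, θ₁=-0.042, ω₁=0.351, θ₂=-0.033, ω₂=0.159
apply F[15]=-0.807 → step 16: x=-0.037, v=-0.423, θ₁=-0.035, ω₁=0.341, θ₂=-0.029, ω₂=0.163
apply F[16]=-0.468 → step 17: x=-0.045, v=-0.423, θ₁=-0.029, ω₁=0.328, θ₂=-0.026, ω₂=0.166
apply F[17]=-0.177 → step 18: x=-0.054, v=-0.420, θ₁=-0.022, ω₁=0.311, θ₂=-0.023, ω₂=0.166
apply F[18]=+0.073 → step 19: x=-0.062, v=-0.415, θ₁=-0.016, ω₁=0.293, θ₂=-0.019, ω₂=0.165
apply F[19]=+0.288 → step 20: x=-0.070, v=-0.407, θ₁=-0.011, ω₁=0.273, θ₂=-0.016, ω₂=0.163
apply F[20]=+0.472 → step 21: x=-0.078, v=-0.397, θ₁=-0.006, ω₁=0.253, θ₂=-0.013, ω₂=0.159
apply F[21]=+0.629 → step 22: x=-0.086, v=-0.386, θ₁=-0.001, ω₁=0.233, θ₂=-0.010, ω₂=0.155
apply F[22]=+0.761 → step 23: x=-0.094, v=-0.374, θ₁=0.004, ω₁=0.213, θ₂=-0.007, ω₂=0.149
Max |angle| over trajectory = 0.085 rad = 4.9°.

Answer: 4.9°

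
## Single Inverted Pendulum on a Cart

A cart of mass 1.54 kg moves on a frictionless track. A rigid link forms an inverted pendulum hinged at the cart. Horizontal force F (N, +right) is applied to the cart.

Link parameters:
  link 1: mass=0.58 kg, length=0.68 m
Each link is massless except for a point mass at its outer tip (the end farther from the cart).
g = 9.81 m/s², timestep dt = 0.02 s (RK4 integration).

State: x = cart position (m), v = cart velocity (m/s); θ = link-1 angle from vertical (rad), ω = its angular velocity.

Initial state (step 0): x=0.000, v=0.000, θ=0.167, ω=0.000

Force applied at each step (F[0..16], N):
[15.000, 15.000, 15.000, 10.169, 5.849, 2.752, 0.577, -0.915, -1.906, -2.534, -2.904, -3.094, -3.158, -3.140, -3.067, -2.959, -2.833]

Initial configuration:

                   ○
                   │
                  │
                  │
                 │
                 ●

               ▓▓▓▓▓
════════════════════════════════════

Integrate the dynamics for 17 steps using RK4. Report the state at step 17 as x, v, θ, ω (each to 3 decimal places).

apply F[0]=+15.000 → step 1: x=0.002, v=0.181, θ=0.165, ω=-0.215
apply F[1]=+15.000 → step 2: x=0.007, v=0.362, θ=0.158, ω=-0.431
apply F[2]=+15.000 → step 3: x=0.016, v=0.545, θ=0.148, ω=-0.652
apply F[3]=+10.169 → step 4: x=0.028, v=0.666, θ=0.133, ω=-0.788
apply F[4]=+5.849 → step 5: x=0.042, v=0.733, θ=0.117, ω=-0.850
apply F[5]=+2.752 → step 6: x=0.057, v=0.761, θ=0.100, ω=-0.860
apply F[6]=+0.577 → step 7: x=0.073, v=0.762, θ=0.083, ω=-0.835
apply F[7]=-0.915 → step 8: x=0.088, v=0.745, θ=0.067, ω=-0.788
apply F[8]=-1.906 → step 9: x=0.102, v=0.716, θ=0.051, ω=-0.729
apply F[9]=-2.534 → step 10: x=0.116, v=0.680, θ=0.037, ω=-0.663
apply F[10]=-2.904 → step 11: x=0.129, v=0.640, θ=0.025, ω=-0.596
apply F[11]=-3.094 → step 12: x=0.142, v=0.598, θ=0.014, ω=-0.529
apply F[12]=-3.158 → step 13: x=0.153, v=0.557, θ=0.004, ω=-0.465
apply F[13]=-3.140 → step 14: x=0.164, v=0.516, θ=-0.005, ω=-0.406
apply F[14]=-3.067 → step 15: x=0.174, v=0.477, θ=-0.013, ω=-0.351
apply F[15]=-2.959 → step 16: x=0.183, v=0.440, θ=-0.019, ω=-0.300
apply F[16]=-2.833 → step 17: x=0.192, v=0.404, θ=-0.025, ω=-0.255

Answer: x=0.192, v=0.404, θ=-0.025, ω=-0.255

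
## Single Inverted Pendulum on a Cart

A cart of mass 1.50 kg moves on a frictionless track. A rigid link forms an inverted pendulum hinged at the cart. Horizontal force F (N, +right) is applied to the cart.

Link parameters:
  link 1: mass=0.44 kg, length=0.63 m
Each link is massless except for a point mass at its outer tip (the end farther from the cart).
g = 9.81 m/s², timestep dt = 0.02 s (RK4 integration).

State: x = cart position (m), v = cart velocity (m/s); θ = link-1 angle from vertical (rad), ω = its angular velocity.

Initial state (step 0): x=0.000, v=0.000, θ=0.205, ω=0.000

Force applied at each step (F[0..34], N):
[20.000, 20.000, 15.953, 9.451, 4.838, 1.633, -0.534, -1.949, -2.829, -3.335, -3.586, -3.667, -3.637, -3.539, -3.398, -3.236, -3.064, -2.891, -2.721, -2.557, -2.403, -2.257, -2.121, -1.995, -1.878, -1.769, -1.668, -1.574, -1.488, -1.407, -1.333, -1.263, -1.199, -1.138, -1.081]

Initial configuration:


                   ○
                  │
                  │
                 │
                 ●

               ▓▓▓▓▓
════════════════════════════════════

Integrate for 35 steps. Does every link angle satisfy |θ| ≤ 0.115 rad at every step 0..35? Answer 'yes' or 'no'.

apply F[0]=+20.000 → step 1: x=0.003, v=0.252, θ=0.202, ω=-0.329
apply F[1]=+20.000 → step 2: x=0.010, v=0.505, θ=0.192, ω=-0.662
apply F[2]=+15.953 → step 3: x=0.022, v=0.706, θ=0.176, ω=-0.918
apply F[3]=+9.451 → step 4: x=0.037, v=0.822, θ=0.156, ω=-1.048
apply F[4]=+4.838 → step 5: x=0.054, v=0.879, θ=0.135, ω=-1.092
apply F[5]=+1.633 → step 6: x=0.072, v=0.894, θ=0.113, ω=-1.077
apply F[6]=-0.534 → step 7: x=0.090, v=0.881, θ=0.092, ω=-1.025
apply F[7]=-1.949 → step 8: x=0.107, v=0.851, θ=0.073, ω=-0.952
apply F[8]=-2.829 → step 9: x=0.124, v=0.810, θ=0.054, ω=-0.867
apply F[9]=-3.335 → step 10: x=0.140, v=0.763, θ=0.038, ω=-0.778
apply F[10]=-3.586 → step 11: x=0.154, v=0.713, θ=0.023, ω=-0.690
apply F[11]=-3.667 → step 12: x=0.168, v=0.664, θ=0.010, ω=-0.606
apply F[12]=-3.637 → step 13: x=0.181, v=0.615, θ=-0.001, ω=-0.527
apply F[13]=-3.539 → step 14: x=0.193, v=0.568, θ=-0.011, ω=-0.455
apply F[14]=-3.398 → step 15: x=0.204, v=0.524, θ=-0.019, ω=-0.389
apply F[15]=-3.236 → step 16: x=0.214, v=0.482, θ=-0.026, ω=-0.330
apply F[16]=-3.064 → step 17: x=0.223, v=0.443, θ=-0.032, ω=-0.277
apply F[17]=-2.891 → step 18: x=0.231, v=0.406, θ=-0.038, ω=-0.230
apply F[18]=-2.721 → step 19: x=0.239, v=0.372, θ=-0.042, ω=-0.188
apply F[19]=-2.557 → step 20: x=0.246, v=0.341, θ=-0.045, ω=-0.152
apply F[20]=-2.403 → step 21: x=0.253, v=0.311, θ=-0.048, ω=-0.120
apply F[21]=-2.257 → step 22: x=0.259, v=0.284, θ=-0.050, ω=-0.092
apply F[22]=-2.121 → step 23: x=0.264, v=0.259, θ=-0.052, ω=-0.067
apply F[23]=-1.995 → step 24: x=0.269, v=0.235, θ=-0.053, ω=-0.046
apply F[24]=-1.878 → step 25: x=0.274, v=0.213, θ=-0.053, ω=-0.028
apply F[25]=-1.769 → step 26: x=0.278, v=0.193, θ=-0.054, ω=-0.012
apply F[26]=-1.668 → step 27: x=0.281, v=0.173, θ=-0.054, ω=0.002
apply F[27]=-1.574 → step 28: x=0.285, v=0.156, θ=-0.054, ω=0.013
apply F[28]=-1.488 → step 29: x=0.288, v=0.139, θ=-0.053, ω=0.023
apply F[29]=-1.407 → step 30: x=0.290, v=0.123, θ=-0.053, ω=0.031
apply F[30]=-1.333 → step 31: x=0.293, v=0.108, θ=-0.052, ω=0.038
apply F[31]=-1.263 → step 32: x=0.295, v=0.094, θ=-0.051, ω=0.044
apply F[32]=-1.199 → step 33: x=0.296, v=0.081, θ=-0.050, ω=0.049
apply F[33]=-1.138 → step 34: x=0.298, v=0.069, θ=-0.049, ω=0.053
apply F[34]=-1.081 → step 35: x=0.299, v=0.057, θ=-0.048, ω=0.056
Max |angle| over trajectory = 0.205 rad; bound = 0.115 → exceeded.

Answer: no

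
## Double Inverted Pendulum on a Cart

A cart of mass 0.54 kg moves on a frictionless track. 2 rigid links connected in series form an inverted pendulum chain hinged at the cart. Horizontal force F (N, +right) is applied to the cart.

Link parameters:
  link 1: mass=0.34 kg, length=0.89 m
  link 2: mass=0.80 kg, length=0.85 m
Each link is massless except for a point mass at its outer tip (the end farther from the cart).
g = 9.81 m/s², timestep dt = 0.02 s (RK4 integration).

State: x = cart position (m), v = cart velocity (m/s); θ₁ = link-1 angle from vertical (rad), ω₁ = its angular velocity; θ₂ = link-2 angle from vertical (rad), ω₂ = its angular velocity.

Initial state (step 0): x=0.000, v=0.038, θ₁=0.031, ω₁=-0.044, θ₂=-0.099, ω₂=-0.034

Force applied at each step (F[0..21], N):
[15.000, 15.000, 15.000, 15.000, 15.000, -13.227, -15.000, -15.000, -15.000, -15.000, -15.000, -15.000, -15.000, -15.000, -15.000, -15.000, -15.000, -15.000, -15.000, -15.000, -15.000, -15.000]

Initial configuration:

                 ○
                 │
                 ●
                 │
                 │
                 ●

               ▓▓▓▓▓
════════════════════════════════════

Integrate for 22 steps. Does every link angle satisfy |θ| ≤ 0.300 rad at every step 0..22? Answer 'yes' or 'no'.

Answer: no

Derivation:
apply F[0]=+15.000 → step 1: x=0.006, v=0.581, θ₁=0.025, ω₁=-0.580, θ₂=-0.101, ω₂=-0.136
apply F[1]=+15.000 → step 2: x=0.023, v=1.130, θ₁=0.008, ω₁=-1.135, θ₂=-0.104, ω₂=-0.223
apply F[2]=+15.000 → step 3: x=0.051, v=1.687, θ₁=-0.021, ω₁=-1.721, θ₂=-0.109, ω₂=-0.284
apply F[3]=+15.000 → step 4: x=0.091, v=2.250, θ₁=-0.061, ω₁=-2.344, θ₂=-0.115, ω₂=-0.313
apply F[4]=+15.000 → step 5: x=0.141, v=2.809, θ₁=-0.115, ω₁=-2.985, θ₂=-0.122, ω₂=-0.316
apply F[5]=-13.227 → step 6: x=0.193, v=2.356, θ₁=-0.170, ω₁=-2.520, θ₂=-0.128, ω₂=-0.307
apply F[6]=-15.000 → step 7: x=0.235, v=1.877, θ₁=-0.215, ω₁=-2.065, θ₂=-0.134, ω₂=-0.260
apply F[7]=-15.000 → step 8: x=0.268, v=1.433, θ₁=-0.253, ω₁=-1.689, θ₂=-0.138, ω₂=-0.172
apply F[8]=-15.000 → step 9: x=0.293, v=1.016, θ₁=-0.283, ω₁=-1.380, θ₂=-0.140, ω₂=-0.046
apply F[9]=-15.000 → step 10: x=0.309, v=0.621, θ₁=-0.308, ω₁=-1.126, θ₂=-0.140, ω₂=0.114
apply F[10]=-15.000 → step 11: x=0.318, v=0.242, θ₁=-0.329, ω₁=-0.914, θ₂=-0.136, ω₂=0.302
apply F[11]=-15.000 → step 12: x=0.319, v=-0.127, θ₁=-0.345, ω₁=-0.736, θ₂=-0.128, ω₂=0.517
apply F[12]=-15.000 → step 13: x=0.313, v=-0.491, θ₁=-0.358, ω₁=-0.583, θ₂=-0.115, ω₂=0.755
apply F[13]=-15.000 → step 14: x=0.299, v=-0.852, θ₁=-0.369, ω₁=-0.448, θ₂=-0.097, ω₂=1.015
apply F[14]=-15.000 → step 15: x=0.279, v=-1.215, θ₁=-0.376, ω₁=-0.322, θ₂=-0.074, ω₂=1.293
apply F[15]=-15.000 → step 16: x=0.251, v=-1.584, θ₁=-0.381, ω₁=-0.198, θ₂=-0.045, ω₂=1.589
apply F[16]=-15.000 → step 17: x=0.215, v=-1.962, θ₁=-0.384, ω₁=-0.065, θ₂=-0.011, ω₂=1.897
apply F[17]=-15.000 → step 18: x=0.172, v=-2.352, θ₁=-0.384, ω₁=0.084, θ₂=0.031, ω₂=2.213
apply F[18]=-15.000 → step 19: x=0.121, v=-2.757, θ₁=-0.381, ω₁=0.262, θ₂=0.078, ω₂=2.532
apply F[19]=-15.000 → step 20: x=0.062, v=-3.179, θ₁=-0.373, ω₁=0.480, θ₂=0.132, ω₂=2.846
apply F[20]=-15.000 → step 21: x=-0.006, v=-3.619, θ₁=-0.361, ω₁=0.749, θ₂=0.192, ω₂=3.147
apply F[21]=-15.000 → step 22: x=-0.083, v=-4.080, θ₁=-0.343, ω₁=1.082, θ₂=0.258, ω₂=3.425
Max |angle| over trajectory = 0.384 rad; bound = 0.300 → exceeded.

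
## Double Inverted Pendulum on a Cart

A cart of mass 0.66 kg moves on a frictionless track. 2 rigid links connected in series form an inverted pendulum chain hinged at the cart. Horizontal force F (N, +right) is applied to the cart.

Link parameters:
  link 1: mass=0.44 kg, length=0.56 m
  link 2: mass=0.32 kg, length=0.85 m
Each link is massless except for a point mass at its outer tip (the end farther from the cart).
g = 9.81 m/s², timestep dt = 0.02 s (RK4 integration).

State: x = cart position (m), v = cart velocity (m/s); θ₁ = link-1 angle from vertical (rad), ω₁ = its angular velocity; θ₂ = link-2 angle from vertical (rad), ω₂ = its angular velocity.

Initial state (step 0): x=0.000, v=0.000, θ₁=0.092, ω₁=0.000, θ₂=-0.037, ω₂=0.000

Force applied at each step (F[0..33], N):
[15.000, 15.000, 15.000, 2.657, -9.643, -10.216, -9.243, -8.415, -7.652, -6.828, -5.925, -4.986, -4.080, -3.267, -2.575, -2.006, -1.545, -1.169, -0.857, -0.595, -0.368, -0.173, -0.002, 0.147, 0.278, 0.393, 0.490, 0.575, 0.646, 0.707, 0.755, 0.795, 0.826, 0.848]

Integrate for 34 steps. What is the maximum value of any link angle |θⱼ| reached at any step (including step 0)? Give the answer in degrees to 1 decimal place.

Answer: 7.9°

Derivation:
apply F[0]=+15.000 → step 1: x=0.004, v=0.431, θ₁=0.085, ω₁=-0.698, θ₂=-0.038, ω₂=-0.059
apply F[1]=+15.000 → step 2: x=0.017, v=0.867, θ₁=0.064, ω₁=-1.416, θ₂=-0.039, ω₂=-0.109
apply F[2]=+15.000 → step 3: x=0.039, v=1.311, θ₁=0.028, ω₁=-2.172, θ₂=-0.042, ω₂=-0.141
apply F[3]=+2.657 → step 4: x=0.066, v=1.391, θ₁=-0.017, ω₁=-2.303, θ₂=-0.045, ω₂=-0.155
apply F[4]=-9.643 → step 5: x=0.091, v=1.106, θ₁=-0.058, ω₁=-1.805, θ₂=-0.048, ω₂=-0.157
apply F[5]=-10.216 → step 6: x=0.110, v=0.812, θ₁=-0.089, ω₁=-1.315, θ₂=-0.051, ω₂=-0.148
apply F[6]=-9.243 → step 7: x=0.124, v=0.556, θ₁=-0.111, ω₁=-0.908, θ₂=-0.054, ω₂=-0.128
apply F[7]=-8.415 → step 8: x=0.133, v=0.330, θ₁=-0.126, ω₁=-0.567, θ₂=-0.056, ω₂=-0.100
apply F[8]=-7.652 → step 9: x=0.137, v=0.131, θ₁=-0.134, ω₁=-0.280, θ₂=-0.058, ω₂=-0.067
apply F[9]=-6.828 → step 10: x=0.138, v=-0.042, θ₁=-0.137, ω₁=-0.043, θ₂=-0.059, ω₂=-0.033
apply F[10]=-5.925 → step 11: x=0.136, v=-0.188, θ₁=-0.136, ω₁=0.146, θ₂=-0.059, ω₂=0.001
apply F[11]=-4.986 → step 12: x=0.131, v=-0.307, θ₁=-0.132, ω₁=0.289, θ₂=-0.059, ω₂=0.032
apply F[12]=-4.080 → step 13: x=0.124, v=-0.400, θ₁=-0.125, ω₁=0.391, θ₂=-0.058, ω₂=0.062
apply F[13]=-3.267 → step 14: x=0.115, v=-0.471, θ₁=-0.117, ω₁=0.458, θ₂=-0.056, ω₂=0.088
apply F[14]=-2.575 → step 15: x=0.105, v=-0.524, θ₁=-0.107, ω₁=0.498, θ₂=-0.054, ω₂=0.110
apply F[15]=-2.006 → step 16: x=0.094, v=-0.562, θ₁=-0.097, ω₁=0.517, θ₂=-0.052, ω₂=0.130
apply F[16]=-1.545 → step 17: x=0.083, v=-0.588, θ₁=-0.087, ω₁=0.521, θ₂=-0.049, ω₂=0.146
apply F[17]=-1.169 → step 18: x=0.071, v=-0.605, θ₁=-0.076, ω₁=0.515, θ₂=-0.046, ω₂=0.159
apply F[18]=-0.857 → step 19: x=0.059, v=-0.616, θ₁=-0.066, ω₁=0.501, θ₂=-0.043, ω₂=0.170
apply F[19]=-0.595 → step 20: x=0.046, v=-0.620, θ₁=-0.056, ω₁=0.483, θ₂=-0.039, ω₂=0.178
apply F[20]=-0.368 → step 21: x=0.034, v=-0.620, θ₁=-0.047, ω₁=0.461, θ₂=-0.036, ω₂=0.183
apply F[21]=-0.173 → step 22: x=0.022, v=-0.615, θ₁=-0.038, ω₁=0.436, θ₂=-0.032, ω₂=0.187
apply F[22]=-0.002 → step 23: x=0.009, v=-0.608, θ₁=-0.029, ω₁=0.410, θ₂=-0.028, ω₂=0.188
apply F[23]=+0.147 → step 24: x=-0.003, v=-0.598, θ₁=-0.022, ω₁=0.383, θ₂=-0.024, ω₂=0.188
apply F[24]=+0.278 → step 25: x=-0.014, v=-0.585, θ₁=-0.014, ω₁=0.356, θ₂=-0.021, ω₂=0.186
apply F[25]=+0.393 → step 26: x=-0.026, v=-0.571, θ₁=-0.007, ω₁=0.329, θ₂=-0.017, ω₂=0.183
apply F[26]=+0.490 → step 27: x=-0.037, v=-0.555, θ₁=-0.001, ω₁=0.302, θ₂=-0.013, ω₂=0.178
apply F[27]=+0.575 → step 28: x=-0.048, v=-0.538, θ₁=0.005, ω₁=0.276, θ₂=-0.010, ω₂=0.173
apply F[28]=+0.646 → step 29: x=-0.059, v=-0.520, θ₁=0.010, ω₁=0.250, θ₂=-0.007, ω₂=0.167
apply F[29]=+0.707 → step 30: x=-0.069, v=-0.502, θ₁=0.015, ω₁=0.226, θ₂=-0.003, ω₂=0.160
apply F[30]=+0.755 → step 31: x=-0.079, v=-0.483, θ₁=0.019, ω₁=0.202, θ₂=-0.000, ω₂=0.152
apply F[31]=+0.795 → step 32: x=-0.088, v=-0.463, θ₁=0.023, ω₁=0.180, θ₂=0.003, ω₂=0.145
apply F[32]=+0.826 → step 33: x=-0.097, v=-0.444, θ₁=0.026, ω₁=0.159, θ₂=0.006, ω₂=0.136
apply F[33]=+0.848 → step 34: x=-0.106, v=-0.425, θ₁=0.029, ω₁=0.140, θ₂=0.008, ω₂=0.128
Max |angle| over trajectory = 0.137 rad = 7.9°.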